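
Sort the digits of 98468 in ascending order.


The number 98468 has digits: 9, 8, 4, 6, 8
Sorted: 4, 6, 8, 8, 9
Joining the sorted digits gives the result.
Final answer: 46889


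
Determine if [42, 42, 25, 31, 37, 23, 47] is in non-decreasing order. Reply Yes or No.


Check consecutive pairs:
  42 <= 42? True
  42 <= 25? False
  25 <= 31? True
  31 <= 37? True
  37 <= 23? False
  23 <= 47? True
2 consecutive pair(s) are out of order, so the list is not sorted.
Final answer: No


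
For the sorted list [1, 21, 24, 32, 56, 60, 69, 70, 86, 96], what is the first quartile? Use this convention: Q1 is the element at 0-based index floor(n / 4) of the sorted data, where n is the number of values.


The list has n = 10 elements.
Q1 index = floor(10 / 4) = floor(2.5) = 2
Counting from index 0 in the sorted data, the element at index 2 is 24.
Final answer: 24


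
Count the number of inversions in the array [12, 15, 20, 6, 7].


For each element, count the later elements that are smaller than it:
  12 (index 0): smaller elements after it = [6, 7] -> 2
  15 (index 1): smaller elements after it = [6, 7] -> 2
  20 (index 2): smaller elements after it = [6, 7] -> 2
  6 (index 3): smaller elements after it = [] -> 0
Total inversions = 2 + 2 + 2 + 0 = 6
Final answer: 6


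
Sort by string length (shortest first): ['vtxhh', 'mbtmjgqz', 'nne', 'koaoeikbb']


Compute lengths:
  'vtxhh' has length 5
  'mbtmjgqz' has length 8
  'nne' has length 3
  'koaoeikbb' has length 9
Lengths in increasing order: 3 < 5 < 8 < 9
Listing the words in that order gives the answer.
Final answer: ['nne', 'vtxhh', 'mbtmjgqz', 'koaoeikbb']


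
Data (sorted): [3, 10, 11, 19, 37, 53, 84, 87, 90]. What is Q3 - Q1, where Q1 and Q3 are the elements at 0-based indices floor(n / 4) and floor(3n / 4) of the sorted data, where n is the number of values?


The data has n = 9 elements.
Q1 index = floor(9 / 4) = floor(2.25) = 2; Q3 index = floor(3 * 9 / 4) = floor(6.75) = 6
Q1 = element at index 2 = 11
Q3 = element at index 6 = 84
IQR = 84 - 11 = 73
Final answer: 73


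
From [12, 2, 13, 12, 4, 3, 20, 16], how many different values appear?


List all unique values:
Distinct values: [2, 3, 4, 12, 13, 16, 20]
Count = 7
Final answer: 7


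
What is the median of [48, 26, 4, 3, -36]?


First, sort the list: [-36, 3, 4, 26, 48]
The list has 5 elements (odd count).
The middle index is 2 (0-based), and the element there is 4.
Final answer: 4


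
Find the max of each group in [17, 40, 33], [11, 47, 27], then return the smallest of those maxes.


Find max of each group:
  Group 1: [17, 40, 33] -> max = 40
  Group 2: [11, 47, 27] -> max = 47
Maxes: [40, 47]
Minimum of maxes = 40
Final answer: 40


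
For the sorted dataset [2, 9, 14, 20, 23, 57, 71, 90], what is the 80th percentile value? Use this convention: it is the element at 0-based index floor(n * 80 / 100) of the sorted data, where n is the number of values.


The dataset has n = 8 elements.
Index = floor(8 * 80 / 100) = floor(640 / 100) = floor(6.4) = 6
Counting from index 0 in the sorted data, the element at index 6 is 71.
Final answer: 71


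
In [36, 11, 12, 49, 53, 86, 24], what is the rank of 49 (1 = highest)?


Sort descending: [86, 53, 49, 36, 24, 12, 11]
Find 49 in the sorted list.
49 is at position 3.
Final answer: 3


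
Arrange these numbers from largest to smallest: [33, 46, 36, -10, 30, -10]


Original list: [33, 46, 36, -10, 30, -10]
Repeatedly take the largest remaining element:
  Remaining [33, 46, 36, -10, 30, -10] -> largest is 46
  Remaining [33, 36, -10, 30, -10] -> largest is 36
  Remaining [33, -10, 30, -10] -> largest is 33
  Remaining [-10, 30, -10] -> largest is 30
  Remaining [-10, -10] -> largest is -10
  Remaining [-10] -> largest is -10
Collecting the picks in order gives the descending list.
Final answer: [46, 36, 33, 30, -10, -10]


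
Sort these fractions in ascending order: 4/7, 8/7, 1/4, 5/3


Convert to decimal for comparison:
  4/7 = 0.5714
  8/7 = 1.1429
  1/4 = 0.25
  5/3 = 1.6667
Decimals in increasing order: 0.25 < 0.5714 < 1.1429 < 1.6667
Writing each back as its fraction gives the sorted order.
Final answer: 1/4, 4/7, 8/7, 5/3


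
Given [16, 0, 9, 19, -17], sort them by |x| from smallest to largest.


Compute absolute values:
  |16| = 16
  |0| = 0
  |9| = 9
  |19| = 19
  |-17| = 17
Absolute values in increasing order: 0 < 9 < 16 < 17 < 19
Listing the original numbers in that order gives the answer.
Final answer: [0, 9, 16, -17, 19]


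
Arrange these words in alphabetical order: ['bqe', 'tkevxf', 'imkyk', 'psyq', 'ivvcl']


Compare strings character by character (the first differing letter decides):
  'bqe' < 'imkyk' since 'b' < 'i' at position 1
  'imkyk' < 'ivvcl' since 'm' < 'v' at position 2
  'ivvcl' < 'psyq' since 'i' < 'p' at position 1
  'psyq' < 'tkevxf' since 'p' < 't' at position 1
Chaining these comparisons gives the alphabetical order.
Final answer: ['bqe', 'imkyk', 'ivvcl', 'psyq', 'tkevxf']


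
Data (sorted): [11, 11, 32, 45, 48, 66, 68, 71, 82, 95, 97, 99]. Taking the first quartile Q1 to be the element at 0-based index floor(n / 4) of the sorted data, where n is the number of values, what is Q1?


The list has n = 12 elements.
Q1 index = floor(12 / 4) = floor(3) = 3
Counting from index 0 in the sorted data, the element at index 3 is 45.
Final answer: 45


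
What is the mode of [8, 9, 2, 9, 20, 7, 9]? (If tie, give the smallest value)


Count the frequency of each value:
  2 appears 1 time(s)
  7 appears 1 time(s)
  8 appears 1 time(s)
  9 appears 3 time(s)
  20 appears 1 time(s)
Maximum frequency is 3.
Only 9 reaches that frequency, so it is the mode.
Final answer: 9


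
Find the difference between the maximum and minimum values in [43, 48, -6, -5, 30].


Maximum value: 48
Minimum value: -6
Range = 48 - (-6) = 54
Final answer: 54


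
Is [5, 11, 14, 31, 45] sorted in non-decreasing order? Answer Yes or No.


Check consecutive pairs:
  5 <= 11? True
  11 <= 14? True
  14 <= 31? True
  31 <= 45? True
Every consecutive pair is in order, so the list is non-decreasing.
Final answer: Yes


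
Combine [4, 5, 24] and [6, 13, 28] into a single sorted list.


List A: [4, 5, 24]
List B: [6, 13, 28]
Repeatedly compare the front elements and take the smaller:
  4 vs 6 -> take 4
  5 vs 6 -> take 5
  24 vs 6 -> take 6
  24 vs 13 -> take 13
  24 vs 28 -> take 24
  A is exhausted; append the rest of B: [28]
Final answer: [4, 5, 6, 13, 24, 28]


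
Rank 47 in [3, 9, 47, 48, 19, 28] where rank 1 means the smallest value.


Sort ascending: [3, 9, 19, 28, 47, 48]
Find 47 in the sorted list.
47 is at position 5 (1-indexed).
Final answer: 5


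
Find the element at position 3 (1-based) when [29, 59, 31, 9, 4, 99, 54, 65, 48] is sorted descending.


Sort descending: [99, 65, 59, 54, 48, 31, 29, 9, 4]
The 3rd element (1-indexed) is at index 2.
Value = 59
Final answer: 59


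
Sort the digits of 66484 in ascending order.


The number 66484 has digits: 6, 6, 4, 8, 4
Sorted: 4, 4, 6, 6, 8
Joining the sorted digits gives the result.
Final answer: 44668


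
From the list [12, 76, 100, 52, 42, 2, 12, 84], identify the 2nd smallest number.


Sort ascending: [2, 12, 12, 42, 52, 76, 84, 100]
The 2nd element (1-indexed) is at index 1.
Value = 12
Final answer: 12


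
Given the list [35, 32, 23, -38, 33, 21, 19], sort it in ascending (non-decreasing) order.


Original list: [35, 32, 23, -38, 33, 21, 19]
Repeatedly take the smallest remaining element:
  Remaining [35, 32, 23, -38, 33, 21, 19] -> smallest is -38
  Remaining [35, 32, 23, 33, 21, 19] -> smallest is 19
  Remaining [35, 32, 23, 33, 21] -> smallest is 21
  Remaining [35, 32, 23, 33] -> smallest is 23
  Remaining [35, 32, 33] -> smallest is 32
  Remaining [35, 33] -> smallest is 33
  Remaining [35] -> smallest is 35
Collecting the picks in order gives the sorted list.
Final answer: [-38, 19, 21, 23, 32, 33, 35]


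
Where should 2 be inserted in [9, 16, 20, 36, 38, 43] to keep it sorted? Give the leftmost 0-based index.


List is sorted: [9, 16, 20, 36, 38, 43]
We need the leftmost position where 2 can be inserted, i.e. the first index whose element is >= 2 (or the end of the list if none is).
Binary search with low=0, high=6 (0-based indices):
  low=0, high=6, mid=3: a[3]=36 >= 2, so high = 3
  low=0, high=3, mid=1: a[1]=16 >= 2, so high = 1
  low=0, high=1, mid=0: a[0]=9 >= 2, so high = 0
Now low = high = 0, so the insertion index is 0.
Final answer: 0


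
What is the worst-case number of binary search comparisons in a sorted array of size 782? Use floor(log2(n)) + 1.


Binary search halves the search space each step.
Maximum comparisons = floor(log2(782)) + 1
log2(782) = 9.611
floor(log2(782)) = 9, so 9 + 1 = 10
Final answer: 10


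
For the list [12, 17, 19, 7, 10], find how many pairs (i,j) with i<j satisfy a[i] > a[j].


For each element, count the later elements that are smaller than it:
  12 (index 0): smaller elements after it = [7, 10] -> 2
  17 (index 1): smaller elements after it = [7, 10] -> 2
  19 (index 2): smaller elements after it = [7, 10] -> 2
  7 (index 3): smaller elements after it = [] -> 0
Total inversions = 2 + 2 + 2 + 0 = 6
Final answer: 6


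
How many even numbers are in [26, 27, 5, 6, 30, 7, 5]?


Check each element:
  26 is even
  27 is odd
  5 is odd
  6 is even
  30 is even
  7 is odd
  5 is odd
Evens: [26, 6, 30]
Count of evens = 3
Final answer: 3


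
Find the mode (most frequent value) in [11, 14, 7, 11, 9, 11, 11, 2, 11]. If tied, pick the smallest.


Count the frequency of each value:
  2 appears 1 time(s)
  7 appears 1 time(s)
  9 appears 1 time(s)
  11 appears 5 time(s)
  14 appears 1 time(s)
Maximum frequency is 5.
Only 11 reaches that frequency, so it is the mode.
Final answer: 11


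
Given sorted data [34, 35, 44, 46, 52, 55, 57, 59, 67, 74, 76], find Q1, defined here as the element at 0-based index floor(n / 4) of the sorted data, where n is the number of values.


The list has n = 11 elements.
Q1 index = floor(11 / 4) = floor(2.75) = 2
Counting from index 0 in the sorted data, the element at index 2 is 44.
Final answer: 44


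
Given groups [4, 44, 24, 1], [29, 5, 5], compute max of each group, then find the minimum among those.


Find max of each group:
  Group 1: [4, 44, 24, 1] -> max = 44
  Group 2: [29, 5, 5] -> max = 29
Maxes: [44, 29]
Minimum of maxes = 29
Final answer: 29


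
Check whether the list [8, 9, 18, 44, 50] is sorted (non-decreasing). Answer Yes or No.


Check consecutive pairs:
  8 <= 9? True
  9 <= 18? True
  18 <= 44? True
  44 <= 50? True
Every consecutive pair is in order, so the list is non-decreasing.
Final answer: Yes


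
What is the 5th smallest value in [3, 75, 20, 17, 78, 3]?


Sort ascending: [3, 3, 17, 20, 75, 78]
The 5th element (1-indexed) is at index 4.
Value = 75
Final answer: 75


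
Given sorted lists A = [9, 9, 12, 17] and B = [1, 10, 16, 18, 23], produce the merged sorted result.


List A: [9, 9, 12, 17]
List B: [1, 10, 16, 18, 23]
Repeatedly compare the front elements and take the smaller:
  9 vs 1 -> take 1
  9 vs 10 -> take 9
  9 vs 10 -> take 9
  12 vs 10 -> take 10
  12 vs 16 -> take 12
  17 vs 16 -> take 16
  17 vs 18 -> take 17
  A is exhausted; append the rest of B: [18, 23]
Final answer: [1, 9, 9, 10, 12, 16, 17, 18, 23]


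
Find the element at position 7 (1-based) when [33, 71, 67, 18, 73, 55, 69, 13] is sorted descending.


Sort descending: [73, 71, 69, 67, 55, 33, 18, 13]
The 7th element (1-indexed) is at index 6.
Value = 18
Final answer: 18


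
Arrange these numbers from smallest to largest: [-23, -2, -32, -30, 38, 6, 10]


Original list: [-23, -2, -32, -30, 38, 6, 10]
Repeatedly take the smallest remaining element:
  Remaining [-23, -2, -32, -30, 38, 6, 10] -> smallest is -32
  Remaining [-23, -2, -30, 38, 6, 10] -> smallest is -30
  Remaining [-23, -2, 38, 6, 10] -> smallest is -23
  Remaining [-2, 38, 6, 10] -> smallest is -2
  Remaining [38, 6, 10] -> smallest is 6
  Remaining [38, 10] -> smallest is 10
  Remaining [38] -> smallest is 38
Collecting the picks in order gives the sorted list.
Final answer: [-32, -30, -23, -2, 6, 10, 38]


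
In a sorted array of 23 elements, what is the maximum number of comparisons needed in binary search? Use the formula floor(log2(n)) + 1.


Binary search halves the search space each step.
Maximum comparisons = floor(log2(23)) + 1
log2(23) = 4.5236
floor(log2(23)) = 4, so 4 + 1 = 5
Final answer: 5


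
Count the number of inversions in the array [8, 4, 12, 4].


For each element, count the later elements that are smaller than it:
  8 (index 0): smaller elements after it = [4, 4] -> 2
  4 (index 1): smaller elements after it = [] -> 0
  12 (index 2): smaller elements after it = [4] -> 1
Total inversions = 2 + 0 + 1 = 3
Final answer: 3


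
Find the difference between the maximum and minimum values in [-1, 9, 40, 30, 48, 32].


Maximum value: 48
Minimum value: -1
Range = 48 - (-1) = 49
Final answer: 49


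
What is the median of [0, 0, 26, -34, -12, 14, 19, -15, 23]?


First, sort the list: [-34, -15, -12, 0, 0, 14, 19, 23, 26]
The list has 9 elements (odd count).
The middle index is 4 (0-based), and the element there is 0.
Final answer: 0


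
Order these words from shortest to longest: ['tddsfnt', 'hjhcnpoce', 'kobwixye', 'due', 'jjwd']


Compute lengths:
  'tddsfnt' has length 7
  'hjhcnpoce' has length 9
  'kobwixye' has length 8
  'due' has length 3
  'jjwd' has length 4
Lengths in increasing order: 3 < 4 < 7 < 8 < 9
Listing the words in that order gives the answer.
Final answer: ['due', 'jjwd', 'tddsfnt', 'kobwixye', 'hjhcnpoce']


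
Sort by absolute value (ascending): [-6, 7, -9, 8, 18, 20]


Compute absolute values:
  |-6| = 6
  |7| = 7
  |-9| = 9
  |8| = 8
  |18| = 18
  |20| = 20
Absolute values in increasing order: 6 < 7 < 8 < 9 < 18 < 20
Listing the original numbers in that order gives the answer.
Final answer: [-6, 7, 8, -9, 18, 20]


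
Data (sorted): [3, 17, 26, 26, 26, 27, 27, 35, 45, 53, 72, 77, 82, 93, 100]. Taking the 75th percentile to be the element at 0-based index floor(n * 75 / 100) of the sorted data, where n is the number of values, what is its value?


The dataset has n = 15 elements.
Index = floor(15 * 75 / 100) = floor(1125 / 100) = floor(11.25) = 11
Counting from index 0 in the sorted data, the element at index 11 is 77.
Final answer: 77


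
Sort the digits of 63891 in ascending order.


The number 63891 has digits: 6, 3, 8, 9, 1
Sorted: 1, 3, 6, 8, 9
Joining the sorted digits gives the result.
Final answer: 13689


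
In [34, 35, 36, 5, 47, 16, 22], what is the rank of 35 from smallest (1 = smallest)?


Sort ascending: [5, 16, 22, 34, 35, 36, 47]
Find 35 in the sorted list.
35 is at position 5 (1-indexed).
Final answer: 5


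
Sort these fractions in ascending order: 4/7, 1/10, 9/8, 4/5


Convert to decimal for comparison:
  4/7 = 0.5714
  1/10 = 0.1
  9/8 = 1.125
  4/5 = 0.8
Decimals in increasing order: 0.1 < 0.5714 < 0.8 < 1.125
Writing each back as its fraction gives the sorted order.
Final answer: 1/10, 4/7, 4/5, 9/8


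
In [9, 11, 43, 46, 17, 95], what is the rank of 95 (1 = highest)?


Sort descending: [95, 46, 43, 17, 11, 9]
Find 95 in the sorted list.
95 is at position 1.
Final answer: 1


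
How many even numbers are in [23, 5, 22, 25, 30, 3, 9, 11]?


Check each element:
  23 is odd
  5 is odd
  22 is even
  25 is odd
  30 is even
  3 is odd
  9 is odd
  11 is odd
Evens: [22, 30]
Count of evens = 2
Final answer: 2


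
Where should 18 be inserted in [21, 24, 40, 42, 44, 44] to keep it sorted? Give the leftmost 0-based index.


List is sorted: [21, 24, 40, 42, 44, 44]
We need the leftmost position where 18 can be inserted, i.e. the first index whose element is >= 18 (or the end of the list if none is).
Binary search with low=0, high=6 (0-based indices):
  low=0, high=6, mid=3: a[3]=42 >= 18, so high = 3
  low=0, high=3, mid=1: a[1]=24 >= 18, so high = 1
  low=0, high=1, mid=0: a[0]=21 >= 18, so high = 0
Now low = high = 0, so the insertion index is 0.
Final answer: 0


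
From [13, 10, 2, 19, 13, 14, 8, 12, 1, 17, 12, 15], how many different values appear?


List all unique values:
Distinct values: [1, 2, 8, 10, 12, 13, 14, 15, 17, 19]
Count = 10
Final answer: 10


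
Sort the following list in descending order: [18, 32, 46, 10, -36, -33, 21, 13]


Original list: [18, 32, 46, 10, -36, -33, 21, 13]
Repeatedly take the largest remaining element:
  Remaining [18, 32, 46, 10, -36, -33, 21, 13] -> largest is 46
  Remaining [18, 32, 10, -36, -33, 21, 13] -> largest is 32
  Remaining [18, 10, -36, -33, 21, 13] -> largest is 21
  Remaining [18, 10, -36, -33, 13] -> largest is 18
  Remaining [10, -36, -33, 13] -> largest is 13
  Remaining [10, -36, -33] -> largest is 10
  Remaining [-36, -33] -> largest is -33
  Remaining [-36] -> largest is -36
Collecting the picks in order gives the descending list.
Final answer: [46, 32, 21, 18, 13, 10, -33, -36]


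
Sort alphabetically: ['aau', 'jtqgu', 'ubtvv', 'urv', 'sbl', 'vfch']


Compare strings character by character (the first differing letter decides):
  'aau' < 'jtqgu' since 'a' < 'j' at position 1
  'jtqgu' < 'sbl' since 'j' < 's' at position 1
  'sbl' < 'ubtvv' since 's' < 'u' at position 1
  'ubtvv' < 'urv' since 'b' < 'r' at position 2
  'urv' < 'vfch' since 'u' < 'v' at position 1
Chaining these comparisons gives the alphabetical order.
Final answer: ['aau', 'jtqgu', 'sbl', 'ubtvv', 'urv', 'vfch']


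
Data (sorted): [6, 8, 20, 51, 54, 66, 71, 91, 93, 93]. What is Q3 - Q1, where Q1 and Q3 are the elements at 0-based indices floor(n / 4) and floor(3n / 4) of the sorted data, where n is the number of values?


The data has n = 10 elements.
Q1 index = floor(10 / 4) = floor(2.5) = 2; Q3 index = floor(3 * 10 / 4) = floor(7.5) = 7
Q1 = element at index 2 = 20
Q3 = element at index 7 = 91
IQR = 91 - 20 = 71
Final answer: 71


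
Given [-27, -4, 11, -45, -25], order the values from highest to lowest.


Original list: [-27, -4, 11, -45, -25]
Repeatedly take the largest remaining element:
  Remaining [-27, -4, 11, -45, -25] -> largest is 11
  Remaining [-27, -4, -45, -25] -> largest is -4
  Remaining [-27, -45, -25] -> largest is -25
  Remaining [-27, -45] -> largest is -27
  Remaining [-45] -> largest is -45
Collecting the picks in order gives the descending list.
Final answer: [11, -4, -25, -27, -45]


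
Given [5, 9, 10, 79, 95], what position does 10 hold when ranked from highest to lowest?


Sort descending: [95, 79, 10, 9, 5]
Find 10 in the sorted list.
10 is at position 3.
Final answer: 3


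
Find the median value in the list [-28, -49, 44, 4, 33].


First, sort the list: [-49, -28, 4, 33, 44]
The list has 5 elements (odd count).
The middle index is 2 (0-based), and the element there is 4.
Final answer: 4


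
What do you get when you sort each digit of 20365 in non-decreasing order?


The number 20365 has digits: 2, 0, 3, 6, 5
Sorted: 0, 2, 3, 5, 6
Joining the sorted digits gives the result.
Final answer: 02356


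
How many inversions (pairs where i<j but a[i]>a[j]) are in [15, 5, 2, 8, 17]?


For each element, count the later elements that are smaller than it:
  15 (index 0): smaller elements after it = [5, 2, 8] -> 3
  5 (index 1): smaller elements after it = [2] -> 1
  2 (index 2): smaller elements after it = [] -> 0
  8 (index 3): smaller elements after it = [] -> 0
Total inversions = 3 + 1 + 0 + 0 = 4
Final answer: 4


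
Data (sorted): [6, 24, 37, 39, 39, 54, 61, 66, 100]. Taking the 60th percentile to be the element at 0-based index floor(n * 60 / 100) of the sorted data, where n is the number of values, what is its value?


The dataset has n = 9 elements.
Index = floor(9 * 60 / 100) = floor(540 / 100) = floor(5.4) = 5
Counting from index 0 in the sorted data, the element at index 5 is 54.
Final answer: 54


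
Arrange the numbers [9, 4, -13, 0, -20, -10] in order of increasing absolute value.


Compute absolute values:
  |9| = 9
  |4| = 4
  |-13| = 13
  |0| = 0
  |-20| = 20
  |-10| = 10
Absolute values in increasing order: 0 < 4 < 9 < 10 < 13 < 20
Listing the original numbers in that order gives the answer.
Final answer: [0, 4, 9, -10, -13, -20]


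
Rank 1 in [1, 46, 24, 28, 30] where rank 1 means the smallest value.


Sort ascending: [1, 24, 28, 30, 46]
Find 1 in the sorted list.
1 is at position 1 (1-indexed).
Final answer: 1


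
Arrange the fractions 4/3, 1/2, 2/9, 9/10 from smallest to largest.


Convert to decimal for comparison:
  4/3 = 1.3333
  1/2 = 0.5
  2/9 = 0.2222
  9/10 = 0.9
Decimals in increasing order: 0.2222 < 0.5 < 0.9 < 1.3333
Writing each back as its fraction gives the sorted order.
Final answer: 2/9, 1/2, 9/10, 4/3


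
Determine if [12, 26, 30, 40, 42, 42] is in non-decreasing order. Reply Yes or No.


Check consecutive pairs:
  12 <= 26? True
  26 <= 30? True
  30 <= 40? True
  40 <= 42? True
  42 <= 42? True
Every consecutive pair is in order, so the list is non-decreasing.
Final answer: Yes


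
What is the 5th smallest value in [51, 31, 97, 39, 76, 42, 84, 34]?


Sort ascending: [31, 34, 39, 42, 51, 76, 84, 97]
The 5th element (1-indexed) is at index 4.
Value = 51
Final answer: 51


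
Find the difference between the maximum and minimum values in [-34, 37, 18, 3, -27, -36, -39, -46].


Maximum value: 37
Minimum value: -46
Range = 37 - (-46) = 83
Final answer: 83


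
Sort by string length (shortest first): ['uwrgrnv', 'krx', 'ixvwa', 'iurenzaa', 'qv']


Compute lengths:
  'uwrgrnv' has length 7
  'krx' has length 3
  'ixvwa' has length 5
  'iurenzaa' has length 8
  'qv' has length 2
Lengths in increasing order: 2 < 3 < 5 < 7 < 8
Listing the words in that order gives the answer.
Final answer: ['qv', 'krx', 'ixvwa', 'uwrgrnv', 'iurenzaa']


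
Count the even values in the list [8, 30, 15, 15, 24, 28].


Check each element:
  8 is even
  30 is even
  15 is odd
  15 is odd
  24 is even
  28 is even
Evens: [8, 30, 24, 28]
Count of evens = 4
Final answer: 4


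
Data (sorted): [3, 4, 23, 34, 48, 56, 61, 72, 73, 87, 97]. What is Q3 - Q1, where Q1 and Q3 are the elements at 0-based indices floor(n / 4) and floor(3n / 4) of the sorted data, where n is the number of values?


The data has n = 11 elements.
Q1 index = floor(11 / 4) = floor(2.75) = 2; Q3 index = floor(3 * 11 / 4) = floor(8.25) = 8
Q1 = element at index 2 = 23
Q3 = element at index 8 = 73
IQR = 73 - 23 = 50
Final answer: 50


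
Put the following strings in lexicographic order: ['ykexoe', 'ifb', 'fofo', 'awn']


Compare strings character by character (the first differing letter decides):
  'awn' < 'fofo' since 'a' < 'f' at position 1
  'fofo' < 'ifb' since 'f' < 'i' at position 1
  'ifb' < 'ykexoe' since 'i' < 'y' at position 1
Chaining these comparisons gives the alphabetical order.
Final answer: ['awn', 'fofo', 'ifb', 'ykexoe']


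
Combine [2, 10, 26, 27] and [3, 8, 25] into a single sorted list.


List A: [2, 10, 26, 27]
List B: [3, 8, 25]
Repeatedly compare the front elements and take the smaller:
  2 vs 3 -> take 2
  10 vs 3 -> take 3
  10 vs 8 -> take 8
  10 vs 25 -> take 10
  26 vs 25 -> take 25
  B is exhausted; append the rest of A: [26, 27]
Final answer: [2, 3, 8, 10, 25, 26, 27]


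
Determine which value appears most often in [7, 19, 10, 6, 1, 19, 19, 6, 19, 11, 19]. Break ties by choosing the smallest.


Count the frequency of each value:
  1 appears 1 time(s)
  6 appears 2 time(s)
  7 appears 1 time(s)
  10 appears 1 time(s)
  11 appears 1 time(s)
  19 appears 5 time(s)
Maximum frequency is 5.
Only 19 reaches that frequency, so it is the mode.
Final answer: 19


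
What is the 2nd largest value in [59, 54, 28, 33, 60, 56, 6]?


Sort descending: [60, 59, 56, 54, 33, 28, 6]
The 2nd element (1-indexed) is at index 1.
Value = 59
Final answer: 59


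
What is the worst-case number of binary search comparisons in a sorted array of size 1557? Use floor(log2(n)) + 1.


Binary search halves the search space each step.
Maximum comparisons = floor(log2(1557)) + 1
log2(1557) = 10.6046
floor(log2(1557)) = 10, so 10 + 1 = 11
Final answer: 11


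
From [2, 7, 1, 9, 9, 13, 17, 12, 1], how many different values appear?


List all unique values:
Distinct values: [1, 2, 7, 9, 12, 13, 17]
Count = 7
Final answer: 7


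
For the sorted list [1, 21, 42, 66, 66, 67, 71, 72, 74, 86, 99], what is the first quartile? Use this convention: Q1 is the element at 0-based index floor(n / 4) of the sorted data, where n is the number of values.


The list has n = 11 elements.
Q1 index = floor(11 / 4) = floor(2.75) = 2
Counting from index 0 in the sorted data, the element at index 2 is 42.
Final answer: 42


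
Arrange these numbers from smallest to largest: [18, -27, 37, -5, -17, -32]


Original list: [18, -27, 37, -5, -17, -32]
Repeatedly take the smallest remaining element:
  Remaining [18, -27, 37, -5, -17, -32] -> smallest is -32
  Remaining [18, -27, 37, -5, -17] -> smallest is -27
  Remaining [18, 37, -5, -17] -> smallest is -17
  Remaining [18, 37, -5] -> smallest is -5
  Remaining [18, 37] -> smallest is 18
  Remaining [37] -> smallest is 37
Collecting the picks in order gives the sorted list.
Final answer: [-32, -27, -17, -5, 18, 37]


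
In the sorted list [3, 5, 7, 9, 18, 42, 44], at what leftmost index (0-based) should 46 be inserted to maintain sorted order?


List is sorted: [3, 5, 7, 9, 18, 42, 44]
We need the leftmost position where 46 can be inserted, i.e. the first index whose element is >= 46 (or the end of the list if none is).
Binary search with low=0, high=7 (0-based indices):
  low=0, high=7, mid=3: a[3]=9 < 46, so low = 4
  low=4, high=7, mid=5: a[5]=42 < 46, so low = 6
  low=6, high=7, mid=6: a[6]=44 < 46, so low = 7
Now low = high = 7, so the insertion index is 7.
Final answer: 7


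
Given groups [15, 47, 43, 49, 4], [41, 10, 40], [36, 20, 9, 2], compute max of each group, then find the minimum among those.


Find max of each group:
  Group 1: [15, 47, 43, 49, 4] -> max = 49
  Group 2: [41, 10, 40] -> max = 41
  Group 3: [36, 20, 9, 2] -> max = 36
Maxes: [49, 41, 36]
Minimum of maxes = 36
Final answer: 36


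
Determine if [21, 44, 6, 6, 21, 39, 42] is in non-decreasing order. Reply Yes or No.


Check consecutive pairs:
  21 <= 44? True
  44 <= 6? False
  6 <= 6? True
  6 <= 21? True
  21 <= 39? True
  39 <= 42? True
1 consecutive pair(s) are out of order, so the list is not sorted.
Final answer: No


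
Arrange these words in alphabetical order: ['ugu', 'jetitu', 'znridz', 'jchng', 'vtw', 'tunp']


Compare strings character by character (the first differing letter decides):
  'jchng' < 'jetitu' since 'c' < 'e' at position 2
  'jetitu' < 'tunp' since 'j' < 't' at position 1
  'tunp' < 'ugu' since 't' < 'u' at position 1
  'ugu' < 'vtw' since 'u' < 'v' at position 1
  'vtw' < 'znridz' since 'v' < 'z' at position 1
Chaining these comparisons gives the alphabetical order.
Final answer: ['jchng', 'jetitu', 'tunp', 'ugu', 'vtw', 'znridz']


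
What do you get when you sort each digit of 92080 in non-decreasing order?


The number 92080 has digits: 9, 2, 0, 8, 0
Sorted: 0, 0, 2, 8, 9
Joining the sorted digits gives the result.
Final answer: 00289


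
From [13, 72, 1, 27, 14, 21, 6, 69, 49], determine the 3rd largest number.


Sort descending: [72, 69, 49, 27, 21, 14, 13, 6, 1]
The 3rd element (1-indexed) is at index 2.
Value = 49
Final answer: 49


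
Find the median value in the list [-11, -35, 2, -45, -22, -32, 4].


First, sort the list: [-45, -35, -32, -22, -11, 2, 4]
The list has 7 elements (odd count).
The middle index is 3 (0-based), and the element there is -22.
Final answer: -22


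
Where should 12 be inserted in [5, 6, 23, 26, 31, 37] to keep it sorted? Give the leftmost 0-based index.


List is sorted: [5, 6, 23, 26, 31, 37]
We need the leftmost position where 12 can be inserted, i.e. the first index whose element is >= 12 (or the end of the list if none is).
Binary search with low=0, high=6 (0-based indices):
  low=0, high=6, mid=3: a[3]=26 >= 12, so high = 3
  low=0, high=3, mid=1: a[1]=6 < 12, so low = 2
  low=2, high=3, mid=2: a[2]=23 >= 12, so high = 2
Now low = high = 2, so the insertion index is 2.
Final answer: 2


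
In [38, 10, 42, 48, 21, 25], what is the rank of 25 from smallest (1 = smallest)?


Sort ascending: [10, 21, 25, 38, 42, 48]
Find 25 in the sorted list.
25 is at position 3 (1-indexed).
Final answer: 3


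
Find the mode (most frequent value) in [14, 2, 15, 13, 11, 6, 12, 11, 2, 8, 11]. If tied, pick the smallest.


Count the frequency of each value:
  2 appears 2 time(s)
  6 appears 1 time(s)
  8 appears 1 time(s)
  11 appears 3 time(s)
  12 appears 1 time(s)
  13 appears 1 time(s)
  14 appears 1 time(s)
  15 appears 1 time(s)
Maximum frequency is 3.
Only 11 reaches that frequency, so it is the mode.
Final answer: 11


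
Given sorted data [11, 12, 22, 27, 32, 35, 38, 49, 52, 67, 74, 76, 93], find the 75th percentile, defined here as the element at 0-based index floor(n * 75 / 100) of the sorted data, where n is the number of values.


The dataset has n = 13 elements.
Index = floor(13 * 75 / 100) = floor(975 / 100) = floor(9.75) = 9
Counting from index 0 in the sorted data, the element at index 9 is 67.
Final answer: 67


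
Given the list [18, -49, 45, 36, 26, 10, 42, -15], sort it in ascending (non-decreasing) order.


Original list: [18, -49, 45, 36, 26, 10, 42, -15]
Repeatedly take the smallest remaining element:
  Remaining [18, -49, 45, 36, 26, 10, 42, -15] -> smallest is -49
  Remaining [18, 45, 36, 26, 10, 42, -15] -> smallest is -15
  Remaining [18, 45, 36, 26, 10, 42] -> smallest is 10
  Remaining [18, 45, 36, 26, 42] -> smallest is 18
  Remaining [45, 36, 26, 42] -> smallest is 26
  Remaining [45, 36, 42] -> smallest is 36
  Remaining [45, 42] -> smallest is 42
  Remaining [45] -> smallest is 45
Collecting the picks in order gives the sorted list.
Final answer: [-49, -15, 10, 18, 26, 36, 42, 45]


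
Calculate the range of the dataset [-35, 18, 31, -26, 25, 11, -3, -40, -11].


Maximum value: 31
Minimum value: -40
Range = 31 - (-40) = 71
Final answer: 71


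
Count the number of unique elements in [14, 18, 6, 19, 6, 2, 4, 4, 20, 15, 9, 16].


List all unique values:
Distinct values: [2, 4, 6, 9, 14, 15, 16, 18, 19, 20]
Count = 10
Final answer: 10


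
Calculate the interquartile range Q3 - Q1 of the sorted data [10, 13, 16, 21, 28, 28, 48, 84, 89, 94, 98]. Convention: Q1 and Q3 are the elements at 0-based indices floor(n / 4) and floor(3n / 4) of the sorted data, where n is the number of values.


The data has n = 11 elements.
Q1 index = floor(11 / 4) = floor(2.75) = 2; Q3 index = floor(3 * 11 / 4) = floor(8.25) = 8
Q1 = element at index 2 = 16
Q3 = element at index 8 = 89
IQR = 89 - 16 = 73
Final answer: 73


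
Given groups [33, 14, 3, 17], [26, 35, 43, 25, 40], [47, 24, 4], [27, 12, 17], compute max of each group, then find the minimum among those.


Find max of each group:
  Group 1: [33, 14, 3, 17] -> max = 33
  Group 2: [26, 35, 43, 25, 40] -> max = 43
  Group 3: [47, 24, 4] -> max = 47
  Group 4: [27, 12, 17] -> max = 27
Maxes: [33, 43, 47, 27]
Minimum of maxes = 27
Final answer: 27


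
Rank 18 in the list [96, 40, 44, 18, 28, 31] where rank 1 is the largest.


Sort descending: [96, 44, 40, 31, 28, 18]
Find 18 in the sorted list.
18 is at position 6.
Final answer: 6


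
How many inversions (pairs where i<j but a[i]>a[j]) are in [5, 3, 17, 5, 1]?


For each element, count the later elements that are smaller than it:
  5 (index 0): smaller elements after it = [3, 1] -> 2
  3 (index 1): smaller elements after it = [1] -> 1
  17 (index 2): smaller elements after it = [5, 1] -> 2
  5 (index 3): smaller elements after it = [1] -> 1
Total inversions = 2 + 1 + 2 + 1 = 6
Final answer: 6


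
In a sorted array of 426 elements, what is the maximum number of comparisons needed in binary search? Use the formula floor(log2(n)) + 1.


Binary search halves the search space each step.
Maximum comparisons = floor(log2(426)) + 1
log2(426) = 8.7347
floor(log2(426)) = 8, so 8 + 1 = 9
Final answer: 9


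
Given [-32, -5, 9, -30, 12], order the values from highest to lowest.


Original list: [-32, -5, 9, -30, 12]
Repeatedly take the largest remaining element:
  Remaining [-32, -5, 9, -30, 12] -> largest is 12
  Remaining [-32, -5, 9, -30] -> largest is 9
  Remaining [-32, -5, -30] -> largest is -5
  Remaining [-32, -30] -> largest is -30
  Remaining [-32] -> largest is -32
Collecting the picks in order gives the descending list.
Final answer: [12, 9, -5, -30, -32]


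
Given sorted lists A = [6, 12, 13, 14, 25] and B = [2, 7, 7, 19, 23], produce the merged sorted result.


List A: [6, 12, 13, 14, 25]
List B: [2, 7, 7, 19, 23]
Repeatedly compare the front elements and take the smaller:
  6 vs 2 -> take 2
  6 vs 7 -> take 6
  12 vs 7 -> take 7
  12 vs 7 -> take 7
  12 vs 19 -> take 12
  13 vs 19 -> take 13
  14 vs 19 -> take 14
  25 vs 19 -> take 19
  25 vs 23 -> take 23
  B is exhausted; append the rest of A: [25]
Final answer: [2, 6, 7, 7, 12, 13, 14, 19, 23, 25]


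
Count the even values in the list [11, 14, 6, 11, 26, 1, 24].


Check each element:
  11 is odd
  14 is even
  6 is even
  11 is odd
  26 is even
  1 is odd
  24 is even
Evens: [14, 6, 26, 24]
Count of evens = 4
Final answer: 4


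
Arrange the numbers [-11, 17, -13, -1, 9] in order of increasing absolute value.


Compute absolute values:
  |-11| = 11
  |17| = 17
  |-13| = 13
  |-1| = 1
  |9| = 9
Absolute values in increasing order: 1 < 9 < 11 < 13 < 17
Listing the original numbers in that order gives the answer.
Final answer: [-1, 9, -11, -13, 17]


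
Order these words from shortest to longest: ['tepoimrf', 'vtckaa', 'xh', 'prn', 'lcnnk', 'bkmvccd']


Compute lengths:
  'tepoimrf' has length 8
  'vtckaa' has length 6
  'xh' has length 2
  'prn' has length 3
  'lcnnk' has length 5
  'bkmvccd' has length 7
Lengths in increasing order: 2 < 3 < 5 < 6 < 7 < 8
Listing the words in that order gives the answer.
Final answer: ['xh', 'prn', 'lcnnk', 'vtckaa', 'bkmvccd', 'tepoimrf']


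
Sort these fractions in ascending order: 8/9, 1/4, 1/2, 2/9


Convert to decimal for comparison:
  8/9 = 0.8889
  1/4 = 0.25
  1/2 = 0.5
  2/9 = 0.2222
Decimals in increasing order: 0.2222 < 0.25 < 0.5 < 0.8889
Writing each back as its fraction gives the sorted order.
Final answer: 2/9, 1/4, 1/2, 8/9


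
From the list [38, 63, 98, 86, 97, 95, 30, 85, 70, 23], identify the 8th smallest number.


Sort ascending: [23, 30, 38, 63, 70, 85, 86, 95, 97, 98]
The 8th element (1-indexed) is at index 7.
Value = 95
Final answer: 95


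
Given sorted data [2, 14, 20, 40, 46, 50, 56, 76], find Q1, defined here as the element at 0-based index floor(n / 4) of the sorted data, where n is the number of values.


The list has n = 8 elements.
Q1 index = floor(8 / 4) = floor(2) = 2
Counting from index 0 in the sorted data, the element at index 2 is 20.
Final answer: 20


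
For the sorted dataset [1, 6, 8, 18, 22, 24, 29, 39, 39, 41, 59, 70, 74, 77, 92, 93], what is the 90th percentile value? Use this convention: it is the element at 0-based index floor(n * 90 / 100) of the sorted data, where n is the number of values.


The dataset has n = 16 elements.
Index = floor(16 * 90 / 100) = floor(1440 / 100) = floor(14.4) = 14
Counting from index 0 in the sorted data, the element at index 14 is 92.
Final answer: 92


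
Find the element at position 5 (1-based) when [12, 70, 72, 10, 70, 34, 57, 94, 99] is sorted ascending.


Sort ascending: [10, 12, 34, 57, 70, 70, 72, 94, 99]
The 5th element (1-indexed) is at index 4.
Value = 70
Final answer: 70


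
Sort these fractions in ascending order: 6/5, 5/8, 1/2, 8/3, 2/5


Convert to decimal for comparison:
  6/5 = 1.2
  5/8 = 0.625
  1/2 = 0.5
  8/3 = 2.6667
  2/5 = 0.4
Decimals in increasing order: 0.4 < 0.5 < 0.625 < 1.2 < 2.6667
Writing each back as its fraction gives the sorted order.
Final answer: 2/5, 1/2, 5/8, 6/5, 8/3


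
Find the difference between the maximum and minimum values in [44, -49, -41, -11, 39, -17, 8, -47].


Maximum value: 44
Minimum value: -49
Range = 44 - (-49) = 93
Final answer: 93


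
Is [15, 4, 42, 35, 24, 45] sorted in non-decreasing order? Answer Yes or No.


Check consecutive pairs:
  15 <= 4? False
  4 <= 42? True
  42 <= 35? False
  35 <= 24? False
  24 <= 45? True
3 consecutive pair(s) are out of order, so the list is not sorted.
Final answer: No


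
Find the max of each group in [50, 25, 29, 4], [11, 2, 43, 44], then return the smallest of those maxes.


Find max of each group:
  Group 1: [50, 25, 29, 4] -> max = 50
  Group 2: [11, 2, 43, 44] -> max = 44
Maxes: [50, 44]
Minimum of maxes = 44
Final answer: 44


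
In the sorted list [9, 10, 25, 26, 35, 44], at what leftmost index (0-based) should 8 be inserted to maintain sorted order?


List is sorted: [9, 10, 25, 26, 35, 44]
We need the leftmost position where 8 can be inserted, i.e. the first index whose element is >= 8 (or the end of the list if none is).
Binary search with low=0, high=6 (0-based indices):
  low=0, high=6, mid=3: a[3]=26 >= 8, so high = 3
  low=0, high=3, mid=1: a[1]=10 >= 8, so high = 1
  low=0, high=1, mid=0: a[0]=9 >= 8, so high = 0
Now low = high = 0, so the insertion index is 0.
Final answer: 0


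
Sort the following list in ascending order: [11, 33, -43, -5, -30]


Original list: [11, 33, -43, -5, -30]
Repeatedly take the smallest remaining element:
  Remaining [11, 33, -43, -5, -30] -> smallest is -43
  Remaining [11, 33, -5, -30] -> smallest is -30
  Remaining [11, 33, -5] -> smallest is -5
  Remaining [11, 33] -> smallest is 11
  Remaining [33] -> smallest is 33
Collecting the picks in order gives the sorted list.
Final answer: [-43, -30, -5, 11, 33]


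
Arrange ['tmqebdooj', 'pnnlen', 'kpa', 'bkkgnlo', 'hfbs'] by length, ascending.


Compute lengths:
  'tmqebdooj' has length 9
  'pnnlen' has length 6
  'kpa' has length 3
  'bkkgnlo' has length 7
  'hfbs' has length 4
Lengths in increasing order: 3 < 4 < 6 < 7 < 9
Listing the words in that order gives the answer.
Final answer: ['kpa', 'hfbs', 'pnnlen', 'bkkgnlo', 'tmqebdooj']


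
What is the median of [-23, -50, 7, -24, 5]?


First, sort the list: [-50, -24, -23, 5, 7]
The list has 5 elements (odd count).
The middle index is 2 (0-based), and the element there is -23.
Final answer: -23


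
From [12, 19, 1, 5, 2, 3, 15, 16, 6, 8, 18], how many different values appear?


List all unique values:
Distinct values: [1, 2, 3, 5, 6, 8, 12, 15, 16, 18, 19]
Count = 11
Final answer: 11


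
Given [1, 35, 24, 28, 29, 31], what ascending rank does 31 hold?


Sort ascending: [1, 24, 28, 29, 31, 35]
Find 31 in the sorted list.
31 is at position 5 (1-indexed).
Final answer: 5


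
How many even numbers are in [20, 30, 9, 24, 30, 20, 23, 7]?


Check each element:
  20 is even
  30 is even
  9 is odd
  24 is even
  30 is even
  20 is even
  23 is odd
  7 is odd
Evens: [20, 30, 24, 30, 20]
Count of evens = 5
Final answer: 5


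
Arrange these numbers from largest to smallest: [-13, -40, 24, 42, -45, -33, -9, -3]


Original list: [-13, -40, 24, 42, -45, -33, -9, -3]
Repeatedly take the largest remaining element:
  Remaining [-13, -40, 24, 42, -45, -33, -9, -3] -> largest is 42
  Remaining [-13, -40, 24, -45, -33, -9, -3] -> largest is 24
  Remaining [-13, -40, -45, -33, -9, -3] -> largest is -3
  Remaining [-13, -40, -45, -33, -9] -> largest is -9
  Remaining [-13, -40, -45, -33] -> largest is -13
  Remaining [-40, -45, -33] -> largest is -33
  Remaining [-40, -45] -> largest is -40
  Remaining [-45] -> largest is -45
Collecting the picks in order gives the descending list.
Final answer: [42, 24, -3, -9, -13, -33, -40, -45]
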